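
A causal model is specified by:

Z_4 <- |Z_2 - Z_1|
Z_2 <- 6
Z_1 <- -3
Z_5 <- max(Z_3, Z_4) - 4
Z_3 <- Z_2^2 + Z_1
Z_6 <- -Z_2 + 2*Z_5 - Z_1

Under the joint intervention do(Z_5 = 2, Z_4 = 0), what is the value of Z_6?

1

Setting Z_5 = 2, Z_4 = 0 by intervention discards those variables' equations.
Z_6 = -Z_2 + 2*Z_5 - Z_1  [with Z_2=6, Z_5=2, Z_1=-3]  = 1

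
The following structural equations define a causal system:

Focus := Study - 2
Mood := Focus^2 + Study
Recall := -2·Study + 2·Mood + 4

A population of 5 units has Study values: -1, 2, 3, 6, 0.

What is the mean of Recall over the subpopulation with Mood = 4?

9

Conditioning on Mood=4 selects the 2 unit(s) with Study ∈ {3, 0}. Their Recall values: 6, 12. Mean = 9.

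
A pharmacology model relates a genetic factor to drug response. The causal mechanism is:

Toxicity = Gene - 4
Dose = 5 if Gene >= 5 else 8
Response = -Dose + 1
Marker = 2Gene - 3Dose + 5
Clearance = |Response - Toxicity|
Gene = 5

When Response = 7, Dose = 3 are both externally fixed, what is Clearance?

6

The joint intervention fixes Response = 7, Dose = 3, removing each variable's own equation.
Toxicity = Gene - 4  [with Gene=5]  = 1
Clearance = |Response - Toxicity|  [with Response=7, Toxicity=1]  = 6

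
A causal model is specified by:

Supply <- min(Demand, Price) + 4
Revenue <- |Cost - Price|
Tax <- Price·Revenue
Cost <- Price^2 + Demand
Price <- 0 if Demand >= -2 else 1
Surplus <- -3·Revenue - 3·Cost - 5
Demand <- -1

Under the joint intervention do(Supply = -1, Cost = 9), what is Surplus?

-59

Under do(Supply = -1, Cost = 9), each intervened variable's structural equation is replaced by its fixed value.
Price = 0 if Demand >= -2 else 1  [with Demand=-1]  = 0
Revenue = |Cost - Price|  [with Cost=9, Price=0]  = 9
Surplus = -3·Revenue - 3·Cost - 5  [with Revenue=9, Cost=9]  = -59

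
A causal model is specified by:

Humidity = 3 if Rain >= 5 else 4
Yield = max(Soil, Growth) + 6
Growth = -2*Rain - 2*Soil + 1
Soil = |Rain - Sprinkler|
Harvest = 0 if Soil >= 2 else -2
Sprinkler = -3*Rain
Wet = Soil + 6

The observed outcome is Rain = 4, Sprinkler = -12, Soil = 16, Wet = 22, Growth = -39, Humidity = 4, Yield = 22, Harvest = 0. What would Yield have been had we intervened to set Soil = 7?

13

The intervention breaks the incoming arrows to Soil: Soil = |Rain - Sprinkler| no longer applies, and Soil = 7.
Growth = -2*Rain - 2*Soil + 1  [with Rain=4, Soil=7]  = -21
Yield = max(Soil, Growth) + 6  [with Soil=7, Growth=-21]  = 13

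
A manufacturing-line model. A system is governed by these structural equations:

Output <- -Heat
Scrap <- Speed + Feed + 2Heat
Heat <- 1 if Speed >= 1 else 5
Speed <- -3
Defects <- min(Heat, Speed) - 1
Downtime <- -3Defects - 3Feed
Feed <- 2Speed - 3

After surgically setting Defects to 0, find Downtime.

27

The intervention breaks the incoming arrows to Defects: Defects <- min(Heat, Speed) - 1 no longer applies, and Defects = 0.
Feed = 2Speed - 3  [with Speed=-3]  = -9
Downtime = -3Defects - 3Feed  [with Defects=0, Feed=-9]  = 27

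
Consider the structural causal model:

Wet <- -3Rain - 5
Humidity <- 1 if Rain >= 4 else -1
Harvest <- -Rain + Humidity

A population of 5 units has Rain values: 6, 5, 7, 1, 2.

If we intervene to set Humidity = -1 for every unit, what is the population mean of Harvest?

-5.2

Under do(Humidity=-1), Humidity's equation is replaced by Humidity=-1 for every unit. Per-unit Harvest: -7, -6, -8, -2, -3. Mean = -5.2.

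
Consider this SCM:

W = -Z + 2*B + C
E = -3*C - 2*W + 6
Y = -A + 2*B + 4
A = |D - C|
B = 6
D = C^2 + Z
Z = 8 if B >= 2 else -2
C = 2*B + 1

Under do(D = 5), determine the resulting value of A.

The intervention breaks the incoming arrows to D: D = C^2 + Z no longer applies, and D = 5.
C = 2*B + 1  [with B=6]  = 13
A = |D - C|  [with D=5, C=13]  = 8

8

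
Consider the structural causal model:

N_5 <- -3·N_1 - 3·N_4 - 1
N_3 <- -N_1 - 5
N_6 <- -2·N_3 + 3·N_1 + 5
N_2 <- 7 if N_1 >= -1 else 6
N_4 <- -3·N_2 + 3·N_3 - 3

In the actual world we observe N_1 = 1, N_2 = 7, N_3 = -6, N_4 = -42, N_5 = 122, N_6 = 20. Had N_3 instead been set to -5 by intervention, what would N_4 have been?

The intervention breaks the incoming arrows to N_3: N_3 <- -N_1 - 5 no longer applies, and N_3 = -5.
N_2 = 7 if N_1 >= -1 else 6  [with N_1=1]  = 7
N_4 = -3·N_2 + 3·N_3 - 3  [with N_2=7, N_3=-5]  = -39

-39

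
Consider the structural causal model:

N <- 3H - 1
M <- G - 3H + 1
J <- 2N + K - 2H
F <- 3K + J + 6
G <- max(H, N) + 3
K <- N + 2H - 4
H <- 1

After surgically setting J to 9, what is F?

15

Under do(J=9), the mechanism J <- 2N + K - 2H is discarded; J is fixed at 9.
N = 3H - 1  [with H=1]  = 2
K = N + 2H - 4  [with N=2, H=1]  = 0
F = 3K + J + 6  [with K=0, J=9]  = 15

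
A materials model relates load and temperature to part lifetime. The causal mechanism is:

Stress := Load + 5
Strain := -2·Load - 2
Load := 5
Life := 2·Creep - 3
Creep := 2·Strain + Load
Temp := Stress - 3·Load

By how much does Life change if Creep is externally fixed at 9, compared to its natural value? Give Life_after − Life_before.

56

The intervention breaks the incoming arrows to Creep: Creep := 2·Strain + Load no longer applies, and Creep = 9.
Life = 2·Creep - 3  [with Creep=9]  = 15
Without intervention: Strain = -2·Load - 2  [with Load=5]  = -12; Creep = 2·Strain + Load  [with Strain=-12, Load=5]  = -19; Life = 2·Creep - 3  [with Creep=-19]  = -41.
Change = 15 − (-41) = 56.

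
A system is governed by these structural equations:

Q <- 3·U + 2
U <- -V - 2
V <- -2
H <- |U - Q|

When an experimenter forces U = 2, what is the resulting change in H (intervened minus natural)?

4

Under do(U=2), the mechanism U <- -V - 2 is discarded; U is fixed at 2.
Q = 3·U + 2  [with U=2]  = 8
H = |U - Q|  [with U=2, Q=8]  = 6
Without intervention: U = -V - 2  [with V=-2]  = 0; Q = 3·U + 2  [with U=0]  = 2; H = |U - Q|  [with U=0, Q=2]  = 2.
Change = 6 − 2 = 4.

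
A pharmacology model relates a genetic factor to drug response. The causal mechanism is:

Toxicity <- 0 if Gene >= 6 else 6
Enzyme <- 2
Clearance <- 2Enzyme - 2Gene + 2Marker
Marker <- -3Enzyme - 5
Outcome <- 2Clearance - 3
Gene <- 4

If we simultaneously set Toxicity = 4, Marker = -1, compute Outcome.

The joint intervention fixes Toxicity = 4, Marker = -1, removing each variable's own equation.
Clearance = 2Enzyme - 2Gene + 2Marker  [with Enzyme=2, Gene=4, Marker=-1]  = -6
Outcome = 2Clearance - 3  [with Clearance=-6]  = -15

-15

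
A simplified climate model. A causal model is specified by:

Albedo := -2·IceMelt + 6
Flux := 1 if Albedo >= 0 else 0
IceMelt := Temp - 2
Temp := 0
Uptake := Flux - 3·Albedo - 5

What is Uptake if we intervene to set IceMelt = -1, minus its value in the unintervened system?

do(IceMelt=-1) replaces the equation IceMelt := Temp - 2 with the constant IceMelt = -1.
Albedo = -2·IceMelt + 6  [with IceMelt=-1]  = 8
Flux = 1 if Albedo >= 0 else 0  [with Albedo=8]  = 1
Uptake = Flux - 3·Albedo - 5  [with Flux=1, Albedo=8]  = -28
Without intervention: IceMelt = Temp - 2  [with Temp=0]  = -2; Albedo = -2·IceMelt + 6  [with IceMelt=-2]  = 10; Flux = 1 if Albedo >= 0 else 0  [with Albedo=10]  = 1; Uptake = Flux - 3·Albedo - 5  [with Flux=1, Albedo=10]  = -34.
Change = -28 − (-34) = 6.

6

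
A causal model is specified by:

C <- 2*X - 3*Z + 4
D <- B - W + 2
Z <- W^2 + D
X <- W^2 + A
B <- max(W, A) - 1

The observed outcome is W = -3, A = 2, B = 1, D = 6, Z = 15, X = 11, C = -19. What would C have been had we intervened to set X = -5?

Intervening sets X = -5 and removes its equation (X <- W^2 + A).
B = max(W, A) - 1  [with W=-3, A=2]  = 1
D = B - W + 2  [with B=1, W=-3]  = 6
Z = W^2 + D  [with W=-3, D=6]  = 15
C = 2*X - 3*Z + 4  [with X=-5, Z=15]  = -51

-51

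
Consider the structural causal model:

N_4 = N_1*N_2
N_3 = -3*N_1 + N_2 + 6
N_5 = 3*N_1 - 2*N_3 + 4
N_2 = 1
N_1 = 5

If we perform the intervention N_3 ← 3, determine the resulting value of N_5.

do(N_3=3) replaces the equation N_3 = -3*N_1 + N_2 + 6 with the constant N_3 = 3.
N_5 = 3*N_1 - 2*N_3 + 4  [with N_1=5, N_3=3]  = 13

13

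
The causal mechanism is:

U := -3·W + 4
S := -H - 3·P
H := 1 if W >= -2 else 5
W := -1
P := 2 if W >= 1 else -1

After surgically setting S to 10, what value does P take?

Under do(S=10), the mechanism S := -H - 3·P is discarded; S is fixed at 10.
No directed path runs from S to P, so P keeps its natural value.
P = 2 if W >= 1 else -1  [with W=-1]  = -1

-1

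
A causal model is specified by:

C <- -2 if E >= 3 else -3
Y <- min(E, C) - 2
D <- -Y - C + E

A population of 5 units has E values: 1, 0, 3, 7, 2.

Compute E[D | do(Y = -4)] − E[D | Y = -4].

-1.8

The intervention sets Y=-4 in all 5 units regardless of E. Recomputing D per unit gives 8, 7, 9, 13, 9; average 9.2.
Observing Y=-4 restricts to units where Y's equation naturally yields -4: E ∈ {3, 7}. In that subpopulation D = 9, 13, mean 11.
Difference = 9.2 − 11 = -1.8.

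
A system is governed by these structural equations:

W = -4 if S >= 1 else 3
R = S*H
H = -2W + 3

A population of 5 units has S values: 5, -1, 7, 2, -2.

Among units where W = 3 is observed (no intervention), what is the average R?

E[R|W=3] averages over only the 2 units with W=3 (S = -1, -2): R = 3, 6, mean 4.5.

4.5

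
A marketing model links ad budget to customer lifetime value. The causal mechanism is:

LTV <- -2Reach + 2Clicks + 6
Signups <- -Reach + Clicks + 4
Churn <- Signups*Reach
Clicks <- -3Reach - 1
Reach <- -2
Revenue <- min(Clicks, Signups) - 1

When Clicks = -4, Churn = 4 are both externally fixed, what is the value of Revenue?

-5

Setting Clicks = -4, Churn = 4 by intervention discards those variables' equations.
Signups = -Reach + Clicks + 4  [with Reach=-2, Clicks=-4]  = 2
Revenue = min(Clicks, Signups) - 1  [with Clicks=-4, Signups=2]  = -5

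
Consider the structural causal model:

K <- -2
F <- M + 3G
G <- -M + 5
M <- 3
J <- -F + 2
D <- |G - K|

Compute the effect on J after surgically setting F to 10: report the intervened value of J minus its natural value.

The intervention breaks the incoming arrows to F: F <- M + 3G no longer applies, and F = 10.
J = -F + 2  [with F=10]  = -8
Without intervention: G = -M + 5  [with M=3]  = 2; F = M + 3G  [with M=3, G=2]  = 9; J = -F + 2  [with F=9]  = -7.
Change = -8 − (-7) = -1.

-1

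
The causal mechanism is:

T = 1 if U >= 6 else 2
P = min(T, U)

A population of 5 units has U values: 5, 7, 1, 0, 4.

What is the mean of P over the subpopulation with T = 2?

1.25

Conditioning on T=2 selects the 4 unit(s) with U ∈ {5, 1, 0, 4}. Their P values: 2, 1, 0, 2. Mean = 1.25.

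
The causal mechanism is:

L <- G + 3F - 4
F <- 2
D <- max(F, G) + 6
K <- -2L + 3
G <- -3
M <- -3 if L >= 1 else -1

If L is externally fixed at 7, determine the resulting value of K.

do(L=7) replaces the equation L <- G + 3F - 4 with the constant L = 7.
K = -2L + 3  [with L=7]  = -11

-11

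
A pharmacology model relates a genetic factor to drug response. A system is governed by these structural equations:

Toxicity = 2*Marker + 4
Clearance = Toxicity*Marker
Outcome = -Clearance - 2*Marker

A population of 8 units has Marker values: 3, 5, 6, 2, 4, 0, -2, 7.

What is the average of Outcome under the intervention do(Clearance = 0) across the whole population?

-6.25

The intervention sets Clearance=0 in all 8 units regardless of Marker. Recomputing Outcome per unit gives -6, -10, -12, -4, -8, 0, 4, -14; average -6.25.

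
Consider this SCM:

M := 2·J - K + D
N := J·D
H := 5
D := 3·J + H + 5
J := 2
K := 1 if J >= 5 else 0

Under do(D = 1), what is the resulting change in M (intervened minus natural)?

Intervening sets D = 1 and removes its equation (D := 3·J + H + 5).
K = 1 if J >= 5 else 0  [with J=2]  = 0
M = 2·J - K + D  [with J=2, K=0, D=1]  = 5
Without intervention: K = 1 if J >= 5 else 0  [with J=2]  = 0; D = 3·J + H + 5  [with J=2, H=5]  = 16; M = 2·J - K + D  [with J=2, K=0, D=16]  = 20.
Change = 5 − 20 = -15.

-15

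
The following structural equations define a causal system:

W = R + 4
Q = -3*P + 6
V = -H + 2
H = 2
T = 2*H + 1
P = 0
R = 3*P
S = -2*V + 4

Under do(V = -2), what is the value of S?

The intervention breaks the incoming arrows to V: V = -H + 2 no longer applies, and V = -2.
S = -2*V + 4  [with V=-2]  = 8

8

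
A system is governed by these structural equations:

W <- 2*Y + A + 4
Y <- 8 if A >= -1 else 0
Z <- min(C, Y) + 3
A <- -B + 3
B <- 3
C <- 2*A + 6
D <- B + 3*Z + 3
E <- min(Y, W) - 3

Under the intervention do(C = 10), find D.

The intervention breaks the incoming arrows to C: C <- 2*A + 6 no longer applies, and C = 10.
A = -B + 3  [with B=3]  = 0
Y = 8 if A >= -1 else 0  [with A=0]  = 8
Z = min(C, Y) + 3  [with C=10, Y=8]  = 11
D = B + 3*Z + 3  [with B=3, Z=11]  = 39

39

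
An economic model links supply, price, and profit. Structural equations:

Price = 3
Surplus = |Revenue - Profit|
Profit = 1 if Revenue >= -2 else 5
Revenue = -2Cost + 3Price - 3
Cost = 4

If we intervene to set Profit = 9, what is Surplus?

Intervening sets Profit = 9 and removes its equation (Profit = 1 if Revenue >= -2 else 5).
Revenue = -2Cost + 3Price - 3  [with Cost=4, Price=3]  = -2
Surplus = |Revenue - Profit|  [with Revenue=-2, Profit=9]  = 11

11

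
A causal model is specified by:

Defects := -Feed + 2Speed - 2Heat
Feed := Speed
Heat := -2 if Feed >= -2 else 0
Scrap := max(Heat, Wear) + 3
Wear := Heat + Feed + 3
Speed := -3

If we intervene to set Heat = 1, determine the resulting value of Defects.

do(Heat=1) replaces the equation Heat := -2 if Feed >= -2 else 0 with the constant Heat = 1.
Feed = Speed  [with Speed=-3]  = -3
Defects = -Feed + 2Speed - 2Heat  [with Feed=-3, Speed=-3, Heat=1]  = -5

-5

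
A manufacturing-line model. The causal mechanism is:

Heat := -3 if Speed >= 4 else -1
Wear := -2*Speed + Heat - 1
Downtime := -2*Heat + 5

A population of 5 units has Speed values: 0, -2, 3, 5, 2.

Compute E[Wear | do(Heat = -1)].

-5.2

The intervention sets Heat=-1 in all 5 units regardless of Speed. Recomputing Wear per unit gives -2, 2, -8, -12, -6; average -5.2.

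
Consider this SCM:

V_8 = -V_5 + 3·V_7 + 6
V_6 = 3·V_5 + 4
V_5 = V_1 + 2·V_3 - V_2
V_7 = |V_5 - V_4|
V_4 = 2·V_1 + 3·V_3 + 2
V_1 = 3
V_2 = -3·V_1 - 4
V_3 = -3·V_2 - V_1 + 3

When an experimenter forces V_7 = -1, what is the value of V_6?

Intervening sets V_7 = -1 and removes its equation (V_7 = |V_5 - V_4|).
Since V_6 is not a descendant of the intervened variable, it is unaffected.
V_2 = -3·V_1 - 4  [with V_1=3]  = -13
V_3 = -3·V_2 - V_1 + 3  [with V_2=-13, V_1=3]  = 39
V_5 = V_1 + 2·V_3 - V_2  [with V_1=3, V_3=39, V_2=-13]  = 94
V_6 = 3·V_5 + 4  [with V_5=94]  = 286

286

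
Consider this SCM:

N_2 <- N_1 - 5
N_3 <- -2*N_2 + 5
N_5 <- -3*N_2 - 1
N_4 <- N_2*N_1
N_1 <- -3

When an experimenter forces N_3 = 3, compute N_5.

do(N_3=3) replaces the equation N_3 <- -2*N_2 + 5 with the constant N_3 = 3.
N_5 is not downstream of the intervention, so its value is determined by the original equations.
N_2 = N_1 - 5  [with N_1=-3]  = -8
N_5 = -3*N_2 - 1  [with N_2=-8]  = 23

23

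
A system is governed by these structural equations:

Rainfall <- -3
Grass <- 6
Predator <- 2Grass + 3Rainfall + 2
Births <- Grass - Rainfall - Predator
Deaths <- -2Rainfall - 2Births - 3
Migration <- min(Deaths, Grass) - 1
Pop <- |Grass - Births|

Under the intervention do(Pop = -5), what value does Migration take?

Intervening sets Pop = -5 and removes its equation (Pop <- |Grass - Births|).
Since Migration is not a descendant of the intervened variable, it is unaffected.
Predator = 2Grass + 3Rainfall + 2  [with Grass=6, Rainfall=-3]  = 5
Births = Grass - Rainfall - Predator  [with Grass=6, Rainfall=-3, Predator=5]  = 4
Deaths = -2Rainfall - 2Births - 3  [with Rainfall=-3, Births=4]  = -5
Migration = min(Deaths, Grass) - 1  [with Deaths=-5, Grass=6]  = -6

-6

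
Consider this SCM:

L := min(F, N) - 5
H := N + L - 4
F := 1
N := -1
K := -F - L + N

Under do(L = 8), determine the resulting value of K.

-10

The intervention breaks the incoming arrows to L: L := min(F, N) - 5 no longer applies, and L = 8.
K = -F - L + N  [with F=1, L=8, N=-1]  = -10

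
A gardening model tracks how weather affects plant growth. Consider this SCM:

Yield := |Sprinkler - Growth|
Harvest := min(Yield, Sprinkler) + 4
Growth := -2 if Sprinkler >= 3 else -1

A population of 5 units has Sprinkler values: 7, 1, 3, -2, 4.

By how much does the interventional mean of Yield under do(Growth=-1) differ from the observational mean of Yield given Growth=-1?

2.5

Under do(Growth=-1), Growth's equation is replaced by Growth=-1 for every unit. Per-unit Yield: 8, 2, 4, 1, 5. Mean = 4.
Observing Growth=-1 restricts to units where Growth's equation naturally yields -1: Sprinkler ∈ {1, -2}. In that subpopulation Yield = 2, 1, mean 1.5.
Difference = 4 − 1.5 = 2.5.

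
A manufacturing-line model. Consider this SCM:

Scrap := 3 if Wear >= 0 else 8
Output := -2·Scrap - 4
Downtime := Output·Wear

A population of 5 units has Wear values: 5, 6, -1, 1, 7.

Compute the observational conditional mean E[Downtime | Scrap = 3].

Conditioning on Scrap=3 selects the 4 unit(s) with Wear ∈ {5, 6, 1, 7}. Their Downtime values: -50, -60, -10, -70. Mean = -47.5.

-47.5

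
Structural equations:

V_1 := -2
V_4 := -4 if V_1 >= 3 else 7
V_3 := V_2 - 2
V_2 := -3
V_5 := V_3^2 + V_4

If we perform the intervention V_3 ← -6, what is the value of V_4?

The intervention breaks the incoming arrows to V_3: V_3 := V_2 - 2 no longer applies, and V_3 = -6.
V_4 is not downstream of the intervention, so its value is determined by the original equations.
V_4 = -4 if V_1 >= 3 else 7  [with V_1=-2]  = 7

7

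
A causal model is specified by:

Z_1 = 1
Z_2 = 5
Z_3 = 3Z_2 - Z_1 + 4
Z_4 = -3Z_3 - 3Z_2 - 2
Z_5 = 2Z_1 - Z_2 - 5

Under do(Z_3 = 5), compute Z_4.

The intervention breaks the incoming arrows to Z_3: Z_3 = 3Z_2 - Z_1 + 4 no longer applies, and Z_3 = 5.
Z_4 = -3Z_3 - 3Z_2 - 2  [with Z_3=5, Z_2=5]  = -32

-32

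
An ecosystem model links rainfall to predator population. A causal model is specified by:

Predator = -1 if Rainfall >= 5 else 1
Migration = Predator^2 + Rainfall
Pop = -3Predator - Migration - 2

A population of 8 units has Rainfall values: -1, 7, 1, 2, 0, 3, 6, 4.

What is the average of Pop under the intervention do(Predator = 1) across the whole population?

The intervention sets Predator=1 in all 8 units regardless of Rainfall. Recomputing Pop per unit gives -5, -13, -7, -8, -6, -9, -12, -10; average -8.75.

-8.75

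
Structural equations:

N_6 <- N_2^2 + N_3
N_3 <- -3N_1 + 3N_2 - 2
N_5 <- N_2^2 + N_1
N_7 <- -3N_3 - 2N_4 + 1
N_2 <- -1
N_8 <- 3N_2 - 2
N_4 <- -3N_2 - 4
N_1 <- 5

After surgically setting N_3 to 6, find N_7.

The intervention breaks the incoming arrows to N_3: N_3 <- -3N_1 + 3N_2 - 2 no longer applies, and N_3 = 6.
N_4 = -3N_2 - 4  [with N_2=-1]  = -1
N_7 = -3N_3 - 2N_4 + 1  [with N_3=6, N_4=-1]  = -15

-15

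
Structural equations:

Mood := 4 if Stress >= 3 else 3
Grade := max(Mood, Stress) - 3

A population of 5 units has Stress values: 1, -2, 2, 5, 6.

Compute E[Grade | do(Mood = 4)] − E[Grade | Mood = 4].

-0.9

Every unit gets Mood=4 under the intervention. Grade values become 1, 1, 1, 2, 3; E[Grade|do(Mood=4)] = 1.6.
E[Grade|Mood=4] averages over only the 2 units with Mood=4 (Stress = 5, 6): Grade = 2, 3, mean 2.5.
Difference = 1.6 − 2.5 = -0.9.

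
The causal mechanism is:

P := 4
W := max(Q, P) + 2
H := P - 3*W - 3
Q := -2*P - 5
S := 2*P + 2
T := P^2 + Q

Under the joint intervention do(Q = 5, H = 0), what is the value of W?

7

Under do(Q = 5, H = 0), each intervened variable's structural equation is replaced by its fixed value.
W = max(Q, P) + 2  [with Q=5, P=4]  = 7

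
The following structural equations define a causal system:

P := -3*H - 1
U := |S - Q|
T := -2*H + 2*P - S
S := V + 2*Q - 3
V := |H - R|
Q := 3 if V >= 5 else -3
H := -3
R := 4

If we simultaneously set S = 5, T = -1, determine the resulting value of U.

2

The joint intervention fixes S = 5, T = -1, removing each variable's own equation.
V = |H - R|  [with H=-3, R=4]  = 7
Q = 3 if V >= 5 else -3  [with V=7]  = 3
U = |S - Q|  [with S=5, Q=3]  = 2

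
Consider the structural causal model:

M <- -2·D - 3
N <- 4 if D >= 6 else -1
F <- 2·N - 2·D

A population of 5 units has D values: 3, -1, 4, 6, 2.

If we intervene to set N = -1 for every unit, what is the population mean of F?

Under do(N=-1), N's equation is replaced by N=-1 for every unit. Per-unit F: -8, 0, -10, -14, -6. Mean = -7.6.

-7.6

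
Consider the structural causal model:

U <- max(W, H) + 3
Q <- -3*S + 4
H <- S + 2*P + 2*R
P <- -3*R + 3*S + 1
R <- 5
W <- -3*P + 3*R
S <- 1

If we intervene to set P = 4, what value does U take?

The intervention breaks the incoming arrows to P: P <- -3*R + 3*S + 1 no longer applies, and P = 4.
H = S + 2*P + 2*R  [with S=1, P=4, R=5]  = 19
W = -3*P + 3*R  [with P=4, R=5]  = 3
U = max(W, H) + 3  [with W=3, H=19]  = 22

22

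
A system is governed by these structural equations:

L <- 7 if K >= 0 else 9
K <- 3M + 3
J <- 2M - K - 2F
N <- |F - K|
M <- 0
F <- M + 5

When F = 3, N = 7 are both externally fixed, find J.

-9

Setting F = 3, N = 7 by intervention discards those variables' equations.
K = 3M + 3  [with M=0]  = 3
J = 2M - K - 2F  [with M=0, K=3, F=3]  = -9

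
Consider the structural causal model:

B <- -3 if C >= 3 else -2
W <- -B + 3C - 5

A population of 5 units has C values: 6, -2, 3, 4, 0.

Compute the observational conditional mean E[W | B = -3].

Conditioning on B=-3 selects the 3 unit(s) with C ∈ {6, 3, 4}. Their W values: 16, 7, 10. Mean = 11.

11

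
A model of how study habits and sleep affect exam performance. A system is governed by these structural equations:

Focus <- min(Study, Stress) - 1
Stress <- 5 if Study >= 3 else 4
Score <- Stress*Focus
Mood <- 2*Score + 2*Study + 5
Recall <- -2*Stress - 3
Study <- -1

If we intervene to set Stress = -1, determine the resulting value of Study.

-1

Under do(Stress=-1), the mechanism Stress <- 5 if Study >= 3 else 4 is discarded; Stress is fixed at -1.
Study is not downstream of the intervention, so its value is determined by the original equations.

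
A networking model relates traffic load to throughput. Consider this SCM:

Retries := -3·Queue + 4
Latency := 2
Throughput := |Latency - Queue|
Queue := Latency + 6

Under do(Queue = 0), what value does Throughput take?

2

Under do(Queue=0), the mechanism Queue := Latency + 6 is discarded; Queue is fixed at 0.
Throughput = |Latency - Queue|  [with Latency=2, Queue=0]  = 2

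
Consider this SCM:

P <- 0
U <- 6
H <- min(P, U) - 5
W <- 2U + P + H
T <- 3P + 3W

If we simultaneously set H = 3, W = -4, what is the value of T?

Setting H = 3, W = -4 by intervention discards those variables' equations.
T = 3P + 3W  [with P=0, W=-4]  = -12

-12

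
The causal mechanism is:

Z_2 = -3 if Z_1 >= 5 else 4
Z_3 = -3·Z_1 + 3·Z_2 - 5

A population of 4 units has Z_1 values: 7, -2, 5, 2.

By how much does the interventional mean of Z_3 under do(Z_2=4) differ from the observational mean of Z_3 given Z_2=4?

-9

Under do(Z_2=4), Z_2's equation is replaced by Z_2=4 for every unit. Per-unit Z_3: -14, 13, -8, 1. Mean = -2.
E[Z_3|Z_2=4] averages over only the 2 units with Z_2=4 (Z_1 = -2, 2): Z_3 = 13, 1, mean 7.
Difference = -2 − 7 = -9.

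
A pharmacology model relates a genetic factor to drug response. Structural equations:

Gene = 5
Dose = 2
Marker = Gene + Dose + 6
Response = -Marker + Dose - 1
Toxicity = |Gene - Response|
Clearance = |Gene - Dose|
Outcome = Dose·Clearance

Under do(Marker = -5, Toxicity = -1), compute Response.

The joint intervention fixes Marker = -5, Toxicity = -1, removing each variable's own equation.
Response = -Marker + Dose - 1  [with Marker=-5, Dose=2]  = 6

6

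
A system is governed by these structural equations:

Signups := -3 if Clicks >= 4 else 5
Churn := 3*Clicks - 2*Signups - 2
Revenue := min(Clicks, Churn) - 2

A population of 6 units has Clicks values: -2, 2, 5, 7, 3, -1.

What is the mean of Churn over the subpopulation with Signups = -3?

22

Observing Signups=-3 restricts to units where Signups's equation naturally yields -3: Clicks ∈ {5, 7}. In that subpopulation Churn = 19, 25, mean 22.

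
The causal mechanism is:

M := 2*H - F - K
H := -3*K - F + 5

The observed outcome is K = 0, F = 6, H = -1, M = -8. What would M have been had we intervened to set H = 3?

0

The intervention breaks the incoming arrows to H: H := -3*K - F + 5 no longer applies, and H = 3.
M = 2*H - F - K  [with H=3, F=6, K=0]  = 0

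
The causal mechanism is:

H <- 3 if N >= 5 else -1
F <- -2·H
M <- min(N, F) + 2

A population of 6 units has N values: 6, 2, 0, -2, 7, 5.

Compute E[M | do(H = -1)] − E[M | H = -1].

1

do(H=-1) breaks H's dependence on N. With H=-1 fixed, M across the units is 4, 4, 2, 0, 4, 4, mean 3.
Conditioning on H=-1 selects the 3 unit(s) with N ∈ {2, 0, -2}. Their M values: 4, 2, 0. Mean = 2.
Difference = 3 − 2 = 1.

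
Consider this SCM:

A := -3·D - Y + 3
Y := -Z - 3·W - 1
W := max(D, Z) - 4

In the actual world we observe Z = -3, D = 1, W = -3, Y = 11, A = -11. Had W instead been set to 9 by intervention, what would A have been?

do(W=9) replaces the equation W := max(D, Z) - 4 with the constant W = 9.
Y = -Z - 3·W - 1  [with Z=-3, W=9]  = -25
A = -3·D - Y + 3  [with D=1, Y=-25]  = 25

25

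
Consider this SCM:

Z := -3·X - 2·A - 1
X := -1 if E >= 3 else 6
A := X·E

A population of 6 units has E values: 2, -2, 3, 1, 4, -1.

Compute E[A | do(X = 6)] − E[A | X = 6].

Every unit gets X=6 under the intervention. A values become 12, -12, 18, 6, 24, -6; E[A|do(X=6)] = 7.
Observing X=6 restricts to units where X's equation naturally yields 6: E ∈ {2, -2, 1, -1}. In that subpopulation A = 12, -12, 6, -6, mean 0.
Difference = 7 − 0 = 7.

7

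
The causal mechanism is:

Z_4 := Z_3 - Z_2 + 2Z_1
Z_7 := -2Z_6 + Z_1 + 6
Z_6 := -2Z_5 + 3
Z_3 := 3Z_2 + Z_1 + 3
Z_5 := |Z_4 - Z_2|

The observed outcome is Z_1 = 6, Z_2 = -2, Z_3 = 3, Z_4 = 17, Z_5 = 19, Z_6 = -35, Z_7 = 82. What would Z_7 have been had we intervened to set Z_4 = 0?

14

The intervention breaks the incoming arrows to Z_4: Z_4 := Z_3 - Z_2 + 2Z_1 no longer applies, and Z_4 = 0.
Z_5 = |Z_4 - Z_2|  [with Z_4=0, Z_2=-2]  = 2
Z_6 = -2Z_5 + 3  [with Z_5=2]  = -1
Z_7 = -2Z_6 + Z_1 + 6  [with Z_6=-1, Z_1=6]  = 14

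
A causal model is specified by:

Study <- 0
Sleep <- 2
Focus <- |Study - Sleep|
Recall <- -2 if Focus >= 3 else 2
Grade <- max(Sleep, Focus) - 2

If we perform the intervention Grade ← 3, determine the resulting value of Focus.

2

do(Grade=3) replaces the equation Grade <- max(Sleep, Focus) - 2 with the constant Grade = 3.
Focus is not downstream of the intervention, so its value is determined by the original equations.
Focus = |Study - Sleep|  [with Study=0, Sleep=2]  = 2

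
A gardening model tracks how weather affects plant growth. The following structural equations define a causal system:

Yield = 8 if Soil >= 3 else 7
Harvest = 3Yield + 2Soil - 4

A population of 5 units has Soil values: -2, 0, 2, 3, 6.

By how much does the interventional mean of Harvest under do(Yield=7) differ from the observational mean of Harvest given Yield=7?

3.6

The intervention sets Yield=7 in all 5 units regardless of Soil. Recomputing Harvest per unit gives 13, 17, 21, 23, 29; average 20.6.
Observing Yield=7 restricts to units where Yield's equation naturally yields 7: Soil ∈ {-2, 0, 2}. In that subpopulation Harvest = 13, 17, 21, mean 17.
Difference = 20.6 − 17 = 3.6.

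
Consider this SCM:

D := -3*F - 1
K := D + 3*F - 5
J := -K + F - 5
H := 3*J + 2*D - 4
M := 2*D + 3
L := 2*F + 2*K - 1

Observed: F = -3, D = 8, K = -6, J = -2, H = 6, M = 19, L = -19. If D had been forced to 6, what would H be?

8

do(D=6) replaces the equation D := -3*F - 1 with the constant D = 6.
K = D + 3*F - 5  [with D=6, F=-3]  = -8
J = -K + F - 5  [with K=-8, F=-3]  = 0
H = 3*J + 2*D - 4  [with J=0, D=6]  = 8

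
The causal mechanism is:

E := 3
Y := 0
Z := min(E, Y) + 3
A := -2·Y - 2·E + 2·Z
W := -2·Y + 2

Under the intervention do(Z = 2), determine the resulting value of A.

The intervention breaks the incoming arrows to Z: Z := min(E, Y) + 3 no longer applies, and Z = 2.
A = -2·Y - 2·E + 2·Z  [with Y=0, E=3, Z=2]  = -2

-2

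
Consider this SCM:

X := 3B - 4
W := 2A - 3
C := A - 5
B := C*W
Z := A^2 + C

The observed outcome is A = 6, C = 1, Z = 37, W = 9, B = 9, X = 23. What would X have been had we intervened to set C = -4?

Under do(C=-4), the mechanism C := A - 5 is discarded; C is fixed at -4.
W = 2A - 3  [with A=6]  = 9
B = C*W  [with C=-4, W=9]  = -36
X = 3B - 4  [with B=-36]  = -112

-112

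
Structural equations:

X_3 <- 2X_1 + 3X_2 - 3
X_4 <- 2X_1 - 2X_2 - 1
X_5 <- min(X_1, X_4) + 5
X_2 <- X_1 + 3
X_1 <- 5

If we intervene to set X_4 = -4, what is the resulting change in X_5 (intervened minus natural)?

3

Intervening sets X_4 = -4 and removes its equation (X_4 <- 2X_1 - 2X_2 - 1).
X_5 = min(X_1, X_4) + 5  [with X_1=5, X_4=-4]  = 1
Without intervention: X_2 = X_1 + 3  [with X_1=5]  = 8; X_4 = 2X_1 - 2X_2 - 1  [with X_1=5, X_2=8]  = -7; X_5 = min(X_1, X_4) + 5  [with X_1=5, X_4=-7]  = -2.
Change = 1 − (-2) = 3.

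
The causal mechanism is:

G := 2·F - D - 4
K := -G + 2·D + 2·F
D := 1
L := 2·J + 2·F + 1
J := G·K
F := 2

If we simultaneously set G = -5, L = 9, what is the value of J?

The joint intervention fixes G = -5, L = 9, removing each variable's own equation.
K = -G + 2·D + 2·F  [with G=-5, D=1, F=2]  = 11
J = G·K  [with G=-5, K=11]  = -55

-55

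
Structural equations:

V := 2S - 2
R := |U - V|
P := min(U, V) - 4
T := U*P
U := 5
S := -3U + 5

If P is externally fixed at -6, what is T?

Under do(P=-6), the mechanism P := min(U, V) - 4 is discarded; P is fixed at -6.
T = U*P  [with U=5, P=-6]  = -30

-30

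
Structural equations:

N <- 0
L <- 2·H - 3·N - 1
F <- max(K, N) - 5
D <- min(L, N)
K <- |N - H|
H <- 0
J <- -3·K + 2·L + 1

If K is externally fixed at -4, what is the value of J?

11

The intervention breaks the incoming arrows to K: K <- |N - H| no longer applies, and K = -4.
L = 2·H - 3·N - 1  [with H=0, N=0]  = -1
J = -3·K + 2·L + 1  [with K=-4, L=-1]  = 11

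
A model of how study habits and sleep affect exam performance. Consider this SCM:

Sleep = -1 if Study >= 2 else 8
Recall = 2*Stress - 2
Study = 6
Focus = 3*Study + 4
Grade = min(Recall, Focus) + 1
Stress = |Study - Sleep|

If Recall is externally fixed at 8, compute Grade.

9

The intervention breaks the incoming arrows to Recall: Recall = 2*Stress - 2 no longer applies, and Recall = 8.
Focus = 3*Study + 4  [with Study=6]  = 22
Grade = min(Recall, Focus) + 1  [with Recall=8, Focus=22]  = 9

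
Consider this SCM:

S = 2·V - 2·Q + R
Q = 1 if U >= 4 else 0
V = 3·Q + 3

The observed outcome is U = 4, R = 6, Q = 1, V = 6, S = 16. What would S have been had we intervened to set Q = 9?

do(Q=9) replaces the equation Q = 1 if U >= 4 else 0 with the constant Q = 9.
V = 3·Q + 3  [with Q=9]  = 30
S = 2·V - 2·Q + R  [with V=30, Q=9, R=6]  = 48

48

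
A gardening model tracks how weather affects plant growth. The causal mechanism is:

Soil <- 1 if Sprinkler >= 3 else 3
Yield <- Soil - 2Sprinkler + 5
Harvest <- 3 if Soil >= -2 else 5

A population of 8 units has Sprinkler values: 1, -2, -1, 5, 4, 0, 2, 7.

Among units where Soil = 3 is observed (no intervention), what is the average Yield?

Observing Soil=3 restricts to units where Soil's equation naturally yields 3: Sprinkler ∈ {1, -2, -1, 0, 2}. In that subpopulation Yield = 6, 12, 10, 8, 4, mean 8.

8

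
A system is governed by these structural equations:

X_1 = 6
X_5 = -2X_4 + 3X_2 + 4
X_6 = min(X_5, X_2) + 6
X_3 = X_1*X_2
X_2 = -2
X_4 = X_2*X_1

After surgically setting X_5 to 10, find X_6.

4

The intervention breaks the incoming arrows to X_5: X_5 = -2X_4 + 3X_2 + 4 no longer applies, and X_5 = 10.
X_6 = min(X_5, X_2) + 6  [with X_5=10, X_2=-2]  = 4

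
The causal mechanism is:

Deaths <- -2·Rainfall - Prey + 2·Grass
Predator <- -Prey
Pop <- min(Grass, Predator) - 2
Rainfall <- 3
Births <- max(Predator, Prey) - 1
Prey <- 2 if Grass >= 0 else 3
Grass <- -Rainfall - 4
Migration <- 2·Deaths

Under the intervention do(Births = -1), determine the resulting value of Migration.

-46

Under do(Births=-1), the mechanism Births <- max(Predator, Prey) - 1 is discarded; Births is fixed at -1.
Since Migration is not a descendant of the intervened variable, it is unaffected.
Grass = -Rainfall - 4  [with Rainfall=3]  = -7
Prey = 2 if Grass >= 0 else 3  [with Grass=-7]  = 3
Deaths = -2·Rainfall - Prey + 2·Grass  [with Rainfall=3, Prey=3, Grass=-7]  = -23
Migration = 2·Deaths  [with Deaths=-23]  = -46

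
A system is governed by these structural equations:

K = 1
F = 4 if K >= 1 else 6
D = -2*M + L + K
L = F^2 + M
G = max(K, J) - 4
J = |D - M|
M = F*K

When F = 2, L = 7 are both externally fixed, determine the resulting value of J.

2

The joint intervention fixes F = 2, L = 7, removing each variable's own equation.
M = F*K  [with F=2, K=1]  = 2
D = -2*M + L + K  [with M=2, L=7, K=1]  = 4
J = |D - M|  [with D=4, M=2]  = 2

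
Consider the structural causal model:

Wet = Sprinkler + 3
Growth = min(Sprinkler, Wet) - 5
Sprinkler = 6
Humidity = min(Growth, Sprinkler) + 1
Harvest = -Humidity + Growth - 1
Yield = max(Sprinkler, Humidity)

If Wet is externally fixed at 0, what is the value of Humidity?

Under do(Wet=0), the mechanism Wet = Sprinkler + 3 is discarded; Wet is fixed at 0.
Growth = min(Sprinkler, Wet) - 5  [with Sprinkler=6, Wet=0]  = -5
Humidity = min(Growth, Sprinkler) + 1  [with Growth=-5, Sprinkler=6]  = -4

-4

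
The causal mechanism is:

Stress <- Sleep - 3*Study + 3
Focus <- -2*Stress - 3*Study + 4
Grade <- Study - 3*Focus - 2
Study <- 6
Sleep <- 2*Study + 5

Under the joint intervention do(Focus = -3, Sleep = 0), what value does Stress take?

-15

Setting Focus = -3, Sleep = 0 by intervention discards those variables' equations.
Stress = Sleep - 3*Study + 3  [with Sleep=0, Study=6]  = -15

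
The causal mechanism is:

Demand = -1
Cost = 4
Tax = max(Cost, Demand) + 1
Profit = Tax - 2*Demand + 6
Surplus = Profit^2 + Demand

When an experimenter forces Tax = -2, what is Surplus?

do(Tax=-2) replaces the equation Tax = max(Cost, Demand) + 1 with the constant Tax = -2.
Profit = Tax - 2*Demand + 6  [with Tax=-2, Demand=-1]  = 6
Surplus = Profit^2 + Demand  [with Profit=6, Demand=-1]  = 35

35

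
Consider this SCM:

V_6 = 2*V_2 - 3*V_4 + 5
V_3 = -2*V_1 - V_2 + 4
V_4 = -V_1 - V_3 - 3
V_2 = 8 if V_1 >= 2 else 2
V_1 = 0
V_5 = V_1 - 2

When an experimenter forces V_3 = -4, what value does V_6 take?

6

The intervention breaks the incoming arrows to V_3: V_3 = -2*V_1 - V_2 + 4 no longer applies, and V_3 = -4.
V_2 = 8 if V_1 >= 2 else 2  [with V_1=0]  = 2
V_4 = -V_1 - V_3 - 3  [with V_1=0, V_3=-4]  = 1
V_6 = 2*V_2 - 3*V_4 + 5  [with V_2=2, V_4=1]  = 6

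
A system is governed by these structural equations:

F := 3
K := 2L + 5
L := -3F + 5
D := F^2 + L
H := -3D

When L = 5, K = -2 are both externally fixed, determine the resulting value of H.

-42

The joint intervention fixes L = 5, K = -2, removing each variable's own equation.
D = F^2 + L  [with F=3, L=5]  = 14
H = -3D  [with D=14]  = -42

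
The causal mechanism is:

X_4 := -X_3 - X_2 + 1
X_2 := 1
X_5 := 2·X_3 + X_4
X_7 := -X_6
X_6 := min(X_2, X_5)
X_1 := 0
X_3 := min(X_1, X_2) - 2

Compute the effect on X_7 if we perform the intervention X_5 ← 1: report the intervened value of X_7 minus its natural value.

-3

Under do(X_5=1), the mechanism X_5 := 2·X_3 + X_4 is discarded; X_5 is fixed at 1.
X_6 = min(X_2, X_5)  [with X_2=1, X_5=1]  = 1
X_7 = -X_6  [with X_6=1]  = -1
Without intervention: X_3 = min(X_1, X_2) - 2  [with X_1=0, X_2=1]  = -2; X_4 = -X_3 - X_2 + 1  [with X_3=-2, X_2=1]  = 2; X_5 = 2·X_3 + X_4  [with X_3=-2, X_4=2]  = -2; X_6 = min(X_2, X_5)  [with X_2=1, X_5=-2]  = -2; X_7 = -X_6  [with X_6=-2]  = 2.
Change = -1 − 2 = -3.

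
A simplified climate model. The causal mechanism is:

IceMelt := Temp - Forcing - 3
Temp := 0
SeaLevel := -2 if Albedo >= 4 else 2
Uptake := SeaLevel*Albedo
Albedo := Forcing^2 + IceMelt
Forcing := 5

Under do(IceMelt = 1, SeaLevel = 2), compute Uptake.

52

Setting IceMelt = 1, SeaLevel = 2 by intervention discards those variables' equations.
Albedo = Forcing^2 + IceMelt  [with Forcing=5, IceMelt=1]  = 26
Uptake = SeaLevel*Albedo  [with SeaLevel=2, Albedo=26]  = 52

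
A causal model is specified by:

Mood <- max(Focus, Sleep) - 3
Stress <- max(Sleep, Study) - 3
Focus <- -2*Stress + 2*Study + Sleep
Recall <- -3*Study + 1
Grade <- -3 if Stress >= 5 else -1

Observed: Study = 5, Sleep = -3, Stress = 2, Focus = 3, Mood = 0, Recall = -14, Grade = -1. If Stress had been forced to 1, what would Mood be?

do(Stress=1) replaces the equation Stress <- max(Sleep, Study) - 3 with the constant Stress = 1.
Focus = -2*Stress + 2*Study + Sleep  [with Stress=1, Study=5, Sleep=-3]  = 5
Mood = max(Focus, Sleep) - 3  [with Focus=5, Sleep=-3]  = 2

2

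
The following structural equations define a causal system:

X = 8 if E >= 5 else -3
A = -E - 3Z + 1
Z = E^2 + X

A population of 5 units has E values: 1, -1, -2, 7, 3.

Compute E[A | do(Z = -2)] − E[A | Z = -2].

-1.6

do(Z=-2) breaks Z's dependence on E. With Z=-2 fixed, A across the units is 6, 8, 9, 0, 4, mean 5.4.
E[A|Z=-2] averages over only the 2 units with Z=-2 (E = 1, -1): A = 6, 8, mean 7.
Difference = 5.4 − 7 = -1.6.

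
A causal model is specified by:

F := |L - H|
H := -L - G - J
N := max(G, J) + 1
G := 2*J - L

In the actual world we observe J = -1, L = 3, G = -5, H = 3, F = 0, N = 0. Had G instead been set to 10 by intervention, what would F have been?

15

do(G=10) replaces the equation G := 2*J - L with the constant G = 10.
H = -L - G - J  [with L=3, G=10, J=-1]  = -12
F = |L - H|  [with L=3, H=-12]  = 15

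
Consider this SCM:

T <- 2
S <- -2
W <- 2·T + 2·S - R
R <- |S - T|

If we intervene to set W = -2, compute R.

Under do(W=-2), the mechanism W <- 2·T + 2·S - R is discarded; W is fixed at -2.
Since R is not a descendant of the intervened variable, it is unaffected.
R = |S - T|  [with S=-2, T=2]  = 4

4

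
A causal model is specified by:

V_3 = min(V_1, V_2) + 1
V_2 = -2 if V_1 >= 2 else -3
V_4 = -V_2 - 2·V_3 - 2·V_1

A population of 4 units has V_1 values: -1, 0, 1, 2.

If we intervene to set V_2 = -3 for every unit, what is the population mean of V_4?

Every unit gets V_2=-3 under the intervention. V_4 values become 9, 7, 5, 3; E[V_4|do(V_2=-3)] = 6.

6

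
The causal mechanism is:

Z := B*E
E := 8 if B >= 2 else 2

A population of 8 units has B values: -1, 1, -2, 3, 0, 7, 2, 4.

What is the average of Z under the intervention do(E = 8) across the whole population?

14

do(E=8) breaks E's dependence on B. With E=8 fixed, Z across the units is -8, 8, -16, 24, 0, 56, 16, 32, mean 14.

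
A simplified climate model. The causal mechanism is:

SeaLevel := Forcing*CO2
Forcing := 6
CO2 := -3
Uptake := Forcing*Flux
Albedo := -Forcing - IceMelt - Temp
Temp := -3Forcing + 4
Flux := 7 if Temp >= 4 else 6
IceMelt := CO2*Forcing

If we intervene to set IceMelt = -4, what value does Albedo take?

12

Intervening sets IceMelt = -4 and removes its equation (IceMelt := CO2*Forcing).
Temp = -3Forcing + 4  [with Forcing=6]  = -14
Albedo = -Forcing - IceMelt - Temp  [with Forcing=6, IceMelt=-4, Temp=-14]  = 12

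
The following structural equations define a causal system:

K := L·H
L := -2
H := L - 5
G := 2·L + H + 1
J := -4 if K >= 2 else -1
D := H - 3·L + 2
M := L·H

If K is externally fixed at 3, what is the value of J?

Under do(K=3), the mechanism K := L·H is discarded; K is fixed at 3.
J = -4 if K >= 2 else -1  [with K=3]  = -4

-4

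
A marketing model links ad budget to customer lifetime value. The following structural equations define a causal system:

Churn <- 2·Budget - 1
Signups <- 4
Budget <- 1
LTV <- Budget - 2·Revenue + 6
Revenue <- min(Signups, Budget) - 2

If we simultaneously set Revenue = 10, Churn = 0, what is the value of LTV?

The joint intervention fixes Revenue = 10, Churn = 0, removing each variable's own equation.
LTV = Budget - 2·Revenue + 6  [with Budget=1, Revenue=10]  = -13

-13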